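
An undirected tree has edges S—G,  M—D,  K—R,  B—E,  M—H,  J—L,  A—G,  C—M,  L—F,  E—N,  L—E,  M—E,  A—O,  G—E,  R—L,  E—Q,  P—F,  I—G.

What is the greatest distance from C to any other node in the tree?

5

The node farthest from C is O (P, K also at distance 5), via C – M – E – G – A – O — 5 edges.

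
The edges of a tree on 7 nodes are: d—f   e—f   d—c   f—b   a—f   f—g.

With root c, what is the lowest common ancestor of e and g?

f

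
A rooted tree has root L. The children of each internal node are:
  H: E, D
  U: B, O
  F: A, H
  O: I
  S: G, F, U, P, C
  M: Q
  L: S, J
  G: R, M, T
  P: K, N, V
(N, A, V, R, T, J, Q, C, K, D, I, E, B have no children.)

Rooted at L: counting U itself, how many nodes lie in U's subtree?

The subtree rooted at U contains: U, B, O, I — 4 nodes.

4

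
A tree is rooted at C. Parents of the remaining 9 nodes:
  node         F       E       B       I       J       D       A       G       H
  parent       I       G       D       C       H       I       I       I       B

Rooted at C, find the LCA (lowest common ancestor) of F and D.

I

Ancestors of F (toward the root): F, I, C.
Ancestors of D: D, I, C.
The deepest node appearing in both lists is I.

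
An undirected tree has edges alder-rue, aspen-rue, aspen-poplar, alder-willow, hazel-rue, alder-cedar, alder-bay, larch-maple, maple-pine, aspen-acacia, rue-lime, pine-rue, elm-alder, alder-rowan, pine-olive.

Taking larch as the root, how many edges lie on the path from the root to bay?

5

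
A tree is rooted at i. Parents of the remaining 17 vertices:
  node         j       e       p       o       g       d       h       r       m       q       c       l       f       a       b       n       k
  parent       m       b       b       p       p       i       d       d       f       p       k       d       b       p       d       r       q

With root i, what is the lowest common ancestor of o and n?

Path o→root: o p b d i; path n→root: n r d i.
First common node: d.

d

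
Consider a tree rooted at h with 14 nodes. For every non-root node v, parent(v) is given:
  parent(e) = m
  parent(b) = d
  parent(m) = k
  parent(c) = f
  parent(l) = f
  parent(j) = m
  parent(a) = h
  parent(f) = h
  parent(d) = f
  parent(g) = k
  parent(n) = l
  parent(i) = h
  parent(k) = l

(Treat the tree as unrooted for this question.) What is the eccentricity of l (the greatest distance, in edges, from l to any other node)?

Distances from l peak at 3, attained at a (i, e, j, b also at distance 3).
l-f-h-a

3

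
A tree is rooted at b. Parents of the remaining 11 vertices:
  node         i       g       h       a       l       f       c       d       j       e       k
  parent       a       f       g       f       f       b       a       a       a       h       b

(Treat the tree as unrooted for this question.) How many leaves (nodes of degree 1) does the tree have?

7

Degree-1 nodes: c, d, e, i, j, k, l — 7 of them.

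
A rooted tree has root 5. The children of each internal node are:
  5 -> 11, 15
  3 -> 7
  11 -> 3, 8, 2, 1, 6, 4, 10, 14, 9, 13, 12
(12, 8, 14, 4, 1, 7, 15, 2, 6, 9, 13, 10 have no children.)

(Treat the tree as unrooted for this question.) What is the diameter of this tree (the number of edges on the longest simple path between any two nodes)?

4

A longest path is 7-3-11-5-15, with 4 edges.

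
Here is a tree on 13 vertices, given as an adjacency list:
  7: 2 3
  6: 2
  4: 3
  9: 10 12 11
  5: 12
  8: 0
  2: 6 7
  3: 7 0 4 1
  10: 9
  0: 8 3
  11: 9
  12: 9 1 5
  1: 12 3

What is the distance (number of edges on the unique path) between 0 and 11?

5

0 - 3 - 1 - 12 - 9 - 11: 5 edges.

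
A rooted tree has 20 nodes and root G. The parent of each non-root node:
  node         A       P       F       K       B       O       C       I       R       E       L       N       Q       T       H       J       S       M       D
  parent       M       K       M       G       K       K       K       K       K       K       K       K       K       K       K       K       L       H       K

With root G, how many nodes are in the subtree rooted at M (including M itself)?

3

M's subtree: {M, A, F}, size 3.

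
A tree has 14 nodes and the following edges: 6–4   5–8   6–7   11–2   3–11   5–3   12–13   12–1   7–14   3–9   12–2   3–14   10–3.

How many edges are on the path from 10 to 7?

3

Walking from 10: 10 - 3 - 14 - 7. Length 3.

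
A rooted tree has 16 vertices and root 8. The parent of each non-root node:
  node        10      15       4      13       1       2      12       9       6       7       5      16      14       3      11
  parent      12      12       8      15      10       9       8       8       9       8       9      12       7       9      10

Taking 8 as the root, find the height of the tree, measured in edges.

A deepest node is 11, reached by 8-12-10-11.
That path has 3 edges, so the height is 3.

3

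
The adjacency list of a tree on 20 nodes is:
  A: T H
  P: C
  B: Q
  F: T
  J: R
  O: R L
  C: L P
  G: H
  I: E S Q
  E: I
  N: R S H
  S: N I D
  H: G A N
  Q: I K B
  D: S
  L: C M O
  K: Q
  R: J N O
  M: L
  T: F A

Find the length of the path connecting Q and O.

Walking from Q: Q–I–S–N–R–O. Length 5.

5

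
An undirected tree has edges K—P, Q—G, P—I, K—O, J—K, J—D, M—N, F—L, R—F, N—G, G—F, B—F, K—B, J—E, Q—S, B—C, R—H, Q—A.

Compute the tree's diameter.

BFS from D reaches M last, at distance 7; BFS from M confirms no node is farther.
Path: D-J-K-B-F-G-N-M.

7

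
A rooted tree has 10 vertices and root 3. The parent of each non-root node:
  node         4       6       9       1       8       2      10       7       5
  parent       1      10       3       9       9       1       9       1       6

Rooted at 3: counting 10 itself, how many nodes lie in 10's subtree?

3

The subtree rooted at 10 contains: 10, 6, 5 — 3 nodes.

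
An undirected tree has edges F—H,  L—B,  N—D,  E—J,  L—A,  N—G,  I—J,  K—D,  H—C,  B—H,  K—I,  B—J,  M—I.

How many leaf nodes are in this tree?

The leaves are A, C, E, F, G, M.
That is 6 leaves.

6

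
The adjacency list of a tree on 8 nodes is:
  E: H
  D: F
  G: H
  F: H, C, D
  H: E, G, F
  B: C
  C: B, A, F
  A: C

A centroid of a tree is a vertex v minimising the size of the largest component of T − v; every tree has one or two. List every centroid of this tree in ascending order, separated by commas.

F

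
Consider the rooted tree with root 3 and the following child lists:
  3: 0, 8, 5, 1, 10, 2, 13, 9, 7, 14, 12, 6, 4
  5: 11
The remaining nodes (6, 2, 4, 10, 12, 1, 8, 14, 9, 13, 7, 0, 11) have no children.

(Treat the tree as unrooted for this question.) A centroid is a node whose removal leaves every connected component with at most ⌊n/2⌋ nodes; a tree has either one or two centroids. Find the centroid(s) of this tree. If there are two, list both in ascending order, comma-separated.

3

If 3 is removed the pieces have sizes 2, 1, 1, 1, 1, 1, 1, 1, 1, 1, 1, 1, 1, all ≤ ⌊15/2⌋ = 7.
No neighbour of 3 does as well, so 3 is the unique centroid.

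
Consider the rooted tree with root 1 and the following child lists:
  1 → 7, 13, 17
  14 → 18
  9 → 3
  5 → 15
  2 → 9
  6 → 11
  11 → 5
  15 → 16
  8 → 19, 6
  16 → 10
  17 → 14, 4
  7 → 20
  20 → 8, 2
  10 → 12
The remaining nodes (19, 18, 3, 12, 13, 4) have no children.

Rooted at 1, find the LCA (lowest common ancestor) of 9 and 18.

Ancestors of 9 (toward the root): 9, 2, 20, 7, 1.
Ancestors of 18: 18, 14, 17, 1.
The deepest node appearing in both lists is 1.

1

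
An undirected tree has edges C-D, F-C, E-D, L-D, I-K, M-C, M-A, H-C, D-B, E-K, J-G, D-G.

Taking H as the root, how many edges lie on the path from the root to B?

3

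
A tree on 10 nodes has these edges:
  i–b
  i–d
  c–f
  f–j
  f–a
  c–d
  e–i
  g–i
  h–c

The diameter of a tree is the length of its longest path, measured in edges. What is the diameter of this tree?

A longest path is a – f – c – d – i – g, with 5 edges.

5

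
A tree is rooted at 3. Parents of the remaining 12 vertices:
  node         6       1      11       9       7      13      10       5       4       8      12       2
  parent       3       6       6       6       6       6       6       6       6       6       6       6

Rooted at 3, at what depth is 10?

Path from 3 to 10: 3 → 6 → 10, which has 2 edges.

2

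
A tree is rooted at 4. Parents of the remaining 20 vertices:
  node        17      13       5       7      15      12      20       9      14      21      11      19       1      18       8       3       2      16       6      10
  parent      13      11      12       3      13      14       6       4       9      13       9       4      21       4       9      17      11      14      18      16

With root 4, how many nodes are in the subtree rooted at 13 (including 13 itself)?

13's subtree: {13, 15, 21, 17, 1, 3, 7}, size 7.

7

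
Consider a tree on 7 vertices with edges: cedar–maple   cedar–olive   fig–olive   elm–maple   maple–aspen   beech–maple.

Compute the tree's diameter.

4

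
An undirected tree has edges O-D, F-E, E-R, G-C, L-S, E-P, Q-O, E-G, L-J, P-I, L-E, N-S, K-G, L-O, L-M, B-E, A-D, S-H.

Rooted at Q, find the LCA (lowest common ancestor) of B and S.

Ancestors of B (toward the root): B, E, L, O, Q.
Ancestors of S: S, L, O, Q.
The deepest node appearing in both lists is L.

L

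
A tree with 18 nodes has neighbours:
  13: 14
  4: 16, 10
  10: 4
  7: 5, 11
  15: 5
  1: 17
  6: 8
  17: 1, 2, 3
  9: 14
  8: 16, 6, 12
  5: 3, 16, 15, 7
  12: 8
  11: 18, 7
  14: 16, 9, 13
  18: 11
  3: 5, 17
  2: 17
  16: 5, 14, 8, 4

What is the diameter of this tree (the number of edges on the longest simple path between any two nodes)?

6

Starting from 18, a farthest node is 6 at distance 6.
One longest path: 18 – 11 – 7 – 5 – 16 – 8 – 6.
So the diameter is 6.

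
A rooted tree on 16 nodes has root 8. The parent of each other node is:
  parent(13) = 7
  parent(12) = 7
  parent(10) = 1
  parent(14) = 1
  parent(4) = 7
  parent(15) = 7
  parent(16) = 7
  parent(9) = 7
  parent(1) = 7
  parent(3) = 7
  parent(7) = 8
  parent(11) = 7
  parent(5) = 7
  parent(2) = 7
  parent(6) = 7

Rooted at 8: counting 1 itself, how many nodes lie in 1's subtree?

3

Descendants of 1 (including itself): 1, 14, 10. That's 3.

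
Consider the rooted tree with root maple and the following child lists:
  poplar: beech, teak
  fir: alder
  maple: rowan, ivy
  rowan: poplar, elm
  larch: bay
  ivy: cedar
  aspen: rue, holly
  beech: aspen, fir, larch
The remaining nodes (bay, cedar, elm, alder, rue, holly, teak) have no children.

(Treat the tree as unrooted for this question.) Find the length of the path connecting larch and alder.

3

larch - beech - fir - alder: 3 edges.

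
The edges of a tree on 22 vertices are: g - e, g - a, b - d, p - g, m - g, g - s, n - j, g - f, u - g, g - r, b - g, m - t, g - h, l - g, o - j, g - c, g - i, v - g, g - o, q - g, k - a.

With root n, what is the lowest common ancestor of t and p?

g

Ancestors of t (toward the root): t, m, g, o, j, n.
Ancestors of p: p, g, o, j, n.
The deepest node appearing in both lists is g.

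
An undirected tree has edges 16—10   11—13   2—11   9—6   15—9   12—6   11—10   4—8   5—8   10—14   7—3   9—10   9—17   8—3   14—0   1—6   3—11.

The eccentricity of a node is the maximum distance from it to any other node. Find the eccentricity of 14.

5

The node farthest from 14 is 4 (5 also at distance 5), via 14–10–11–3–8–4 — 5 edges.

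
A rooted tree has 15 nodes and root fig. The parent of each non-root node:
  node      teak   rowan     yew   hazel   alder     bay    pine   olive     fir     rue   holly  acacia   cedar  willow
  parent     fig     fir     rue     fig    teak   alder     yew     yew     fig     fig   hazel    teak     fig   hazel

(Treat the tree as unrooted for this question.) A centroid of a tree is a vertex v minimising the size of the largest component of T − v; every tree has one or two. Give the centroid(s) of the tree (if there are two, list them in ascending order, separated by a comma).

Removing fig splits the tree into components of sizes 4, 4, 3, 2, 1; the largest is 4 ≤ ⌊15/2⌋ = 7.
No neighbour of fig does as well, so fig is the unique centroid.

fig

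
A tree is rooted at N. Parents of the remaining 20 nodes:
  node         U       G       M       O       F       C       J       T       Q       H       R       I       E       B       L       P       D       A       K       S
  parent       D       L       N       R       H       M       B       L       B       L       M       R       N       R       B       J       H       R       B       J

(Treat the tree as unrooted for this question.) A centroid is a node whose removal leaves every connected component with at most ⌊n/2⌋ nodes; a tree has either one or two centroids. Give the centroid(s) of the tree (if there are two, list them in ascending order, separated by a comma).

Delete B: the remaining components have sizes 8, 7, 3, 1, 1. Max 8 ≤ 10, so B is a centroid.
Every other node leaves some component of size > 10, so the centroid is unique.

B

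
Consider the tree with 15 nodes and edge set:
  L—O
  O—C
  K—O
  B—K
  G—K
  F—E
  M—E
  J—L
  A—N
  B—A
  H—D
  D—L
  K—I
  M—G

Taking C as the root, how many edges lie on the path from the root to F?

Climbing from F to the root: F – E – M – G – K – O – C. That's 6 steps.

6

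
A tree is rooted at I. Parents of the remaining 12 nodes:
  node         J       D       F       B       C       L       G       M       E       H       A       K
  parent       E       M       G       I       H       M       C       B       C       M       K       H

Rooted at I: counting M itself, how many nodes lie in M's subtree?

The subtree rooted at M contains: M, H, L, D, K, C, A, E, G, J, F — 11 nodes.

11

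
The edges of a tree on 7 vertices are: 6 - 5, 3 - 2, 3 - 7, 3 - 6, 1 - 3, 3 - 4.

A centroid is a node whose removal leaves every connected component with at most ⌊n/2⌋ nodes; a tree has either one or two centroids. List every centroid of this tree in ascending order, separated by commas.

Removing 3 splits the tree into components of sizes 2, 1, 1, 1, 1; the largest is 2 ≤ ⌊7/2⌋ = 3.
No neighbour of 3 does as well, so 3 is the unique centroid.

3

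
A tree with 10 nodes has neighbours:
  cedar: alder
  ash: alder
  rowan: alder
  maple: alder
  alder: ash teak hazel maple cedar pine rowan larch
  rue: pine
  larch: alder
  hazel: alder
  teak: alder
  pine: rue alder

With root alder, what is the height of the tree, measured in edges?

2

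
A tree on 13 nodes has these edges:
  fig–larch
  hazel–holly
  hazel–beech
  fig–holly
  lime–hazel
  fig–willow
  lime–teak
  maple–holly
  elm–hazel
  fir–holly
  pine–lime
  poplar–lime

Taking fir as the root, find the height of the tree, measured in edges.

The longest root-to-leaf path is fir → holly → hazel → lime → pine (4 edges).

4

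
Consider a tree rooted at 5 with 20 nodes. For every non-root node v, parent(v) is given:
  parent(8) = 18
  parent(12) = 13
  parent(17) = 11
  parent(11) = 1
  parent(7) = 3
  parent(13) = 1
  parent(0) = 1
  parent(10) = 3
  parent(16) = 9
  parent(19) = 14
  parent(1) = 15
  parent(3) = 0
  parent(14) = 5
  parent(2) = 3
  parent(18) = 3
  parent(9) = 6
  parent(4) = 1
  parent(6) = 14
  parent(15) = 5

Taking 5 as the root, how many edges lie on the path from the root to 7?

5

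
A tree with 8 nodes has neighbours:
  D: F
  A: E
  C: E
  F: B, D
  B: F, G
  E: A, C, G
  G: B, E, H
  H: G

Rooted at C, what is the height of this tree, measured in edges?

The longest root-to-leaf path is C – E – G – B – F – D (5 edges).

5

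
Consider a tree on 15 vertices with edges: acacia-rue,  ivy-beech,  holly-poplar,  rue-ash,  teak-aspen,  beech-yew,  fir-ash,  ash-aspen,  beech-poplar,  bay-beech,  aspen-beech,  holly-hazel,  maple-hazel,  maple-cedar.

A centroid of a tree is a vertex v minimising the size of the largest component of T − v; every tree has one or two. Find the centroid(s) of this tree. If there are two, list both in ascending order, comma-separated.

Removing beech splits the tree into components of sizes 6, 5, 1, 1, 1; the largest is 6 ≤ ⌊15/2⌋ = 7.
No neighbour of beech does as well, so beech is the unique centroid.

beech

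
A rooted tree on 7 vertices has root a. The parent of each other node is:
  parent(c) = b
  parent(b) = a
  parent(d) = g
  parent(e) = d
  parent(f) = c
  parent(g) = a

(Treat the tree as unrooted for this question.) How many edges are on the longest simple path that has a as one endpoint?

A farthest node from a is e (f also at distance 3).
The path a–g–d–e has 3 edges.

3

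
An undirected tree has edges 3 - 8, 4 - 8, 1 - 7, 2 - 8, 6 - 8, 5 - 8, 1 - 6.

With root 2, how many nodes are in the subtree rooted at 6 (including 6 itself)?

6's subtree: {6, 1, 7}, size 3.

3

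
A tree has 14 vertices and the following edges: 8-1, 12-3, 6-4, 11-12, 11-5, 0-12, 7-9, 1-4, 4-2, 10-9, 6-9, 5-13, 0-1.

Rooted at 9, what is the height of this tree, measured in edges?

The longest root-to-leaf path is 9 – 6 – 4 – 1 – 0 – 12 – 11 – 5 – 13 (8 edges).

8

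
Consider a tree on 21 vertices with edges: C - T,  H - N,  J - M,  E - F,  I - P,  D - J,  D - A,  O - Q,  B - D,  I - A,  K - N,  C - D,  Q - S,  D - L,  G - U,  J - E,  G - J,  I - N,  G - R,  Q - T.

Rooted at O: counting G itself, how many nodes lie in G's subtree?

3

G's subtree: {G, R, U}, size 3.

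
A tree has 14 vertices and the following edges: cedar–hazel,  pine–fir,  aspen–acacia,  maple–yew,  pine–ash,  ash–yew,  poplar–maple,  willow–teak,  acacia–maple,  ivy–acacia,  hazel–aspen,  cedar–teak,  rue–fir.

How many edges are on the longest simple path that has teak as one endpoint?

Distances from teak peak at 10, attained at rue.
teak–cedar–hazel–aspen–acacia–maple–yew–ash–pine–fir–rue

10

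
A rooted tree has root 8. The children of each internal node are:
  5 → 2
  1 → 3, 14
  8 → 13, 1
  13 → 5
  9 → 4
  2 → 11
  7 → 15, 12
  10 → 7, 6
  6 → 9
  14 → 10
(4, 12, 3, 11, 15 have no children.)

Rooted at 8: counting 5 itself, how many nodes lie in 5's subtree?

3

The subtree rooted at 5 contains: 5, 2, 11 — 3 nodes.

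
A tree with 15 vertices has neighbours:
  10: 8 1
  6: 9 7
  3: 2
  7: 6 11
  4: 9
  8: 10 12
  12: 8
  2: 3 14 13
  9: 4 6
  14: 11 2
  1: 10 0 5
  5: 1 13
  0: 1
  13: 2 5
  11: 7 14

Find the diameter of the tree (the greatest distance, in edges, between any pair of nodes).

A longest path is 4-9-6-7-11-14-2-13-5-1-10-8-12, with 12 edges.

12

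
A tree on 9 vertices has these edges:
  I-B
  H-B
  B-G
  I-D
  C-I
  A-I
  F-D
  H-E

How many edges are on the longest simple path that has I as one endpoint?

3

Distances from I peak at 3, attained at E.
I–B–H–E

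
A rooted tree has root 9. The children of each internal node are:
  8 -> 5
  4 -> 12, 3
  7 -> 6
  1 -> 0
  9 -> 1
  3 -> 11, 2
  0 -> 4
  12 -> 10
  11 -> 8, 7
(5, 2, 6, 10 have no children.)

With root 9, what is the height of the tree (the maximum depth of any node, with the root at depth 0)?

7

6 sits deepest: 9-1-0-4-3-11-7-6 — 7 edges from the root.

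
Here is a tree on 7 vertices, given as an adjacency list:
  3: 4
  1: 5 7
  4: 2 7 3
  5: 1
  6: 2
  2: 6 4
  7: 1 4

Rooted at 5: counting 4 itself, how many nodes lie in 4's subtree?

4

The subtree rooted at 4 contains: 4, 2, 3, 6 — 4 nodes.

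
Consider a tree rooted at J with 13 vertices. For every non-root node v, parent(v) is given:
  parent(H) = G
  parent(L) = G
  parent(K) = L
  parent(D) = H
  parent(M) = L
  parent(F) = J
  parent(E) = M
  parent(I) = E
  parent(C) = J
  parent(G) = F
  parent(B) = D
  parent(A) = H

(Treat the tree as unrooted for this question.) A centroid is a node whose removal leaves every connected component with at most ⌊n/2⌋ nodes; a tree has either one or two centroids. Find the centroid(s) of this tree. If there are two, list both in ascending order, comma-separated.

If G is removed the pieces have sizes 5, 4, 3, all ≤ ⌊13/2⌋ = 6.
Every other node leaves some component of size > 6, so the centroid is unique.

G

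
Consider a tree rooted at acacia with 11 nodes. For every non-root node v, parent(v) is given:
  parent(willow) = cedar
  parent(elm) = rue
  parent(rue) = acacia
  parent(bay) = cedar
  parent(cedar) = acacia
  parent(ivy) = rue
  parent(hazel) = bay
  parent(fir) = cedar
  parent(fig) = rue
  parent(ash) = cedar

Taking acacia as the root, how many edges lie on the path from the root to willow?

2

Path from acacia to willow: acacia – cedar – willow, which has 2 edges.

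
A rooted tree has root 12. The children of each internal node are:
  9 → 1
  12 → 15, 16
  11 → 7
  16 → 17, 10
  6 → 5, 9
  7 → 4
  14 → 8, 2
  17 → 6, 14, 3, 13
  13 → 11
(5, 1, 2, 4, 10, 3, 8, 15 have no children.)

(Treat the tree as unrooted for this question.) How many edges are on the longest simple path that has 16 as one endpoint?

5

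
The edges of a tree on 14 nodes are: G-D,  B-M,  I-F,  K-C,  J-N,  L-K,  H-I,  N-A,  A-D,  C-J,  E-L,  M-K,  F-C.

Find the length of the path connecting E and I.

Walking from E: E–L–K–C–F–I. Length 5.

5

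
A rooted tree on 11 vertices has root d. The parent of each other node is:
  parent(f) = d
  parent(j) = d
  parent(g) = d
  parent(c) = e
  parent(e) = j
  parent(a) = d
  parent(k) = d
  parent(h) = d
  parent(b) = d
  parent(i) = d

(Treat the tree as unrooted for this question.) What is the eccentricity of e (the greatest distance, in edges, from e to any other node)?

3

Distances from e peak at 3, attained at a (b, k, i, f, h, g also at distance 3).
e-j-d-a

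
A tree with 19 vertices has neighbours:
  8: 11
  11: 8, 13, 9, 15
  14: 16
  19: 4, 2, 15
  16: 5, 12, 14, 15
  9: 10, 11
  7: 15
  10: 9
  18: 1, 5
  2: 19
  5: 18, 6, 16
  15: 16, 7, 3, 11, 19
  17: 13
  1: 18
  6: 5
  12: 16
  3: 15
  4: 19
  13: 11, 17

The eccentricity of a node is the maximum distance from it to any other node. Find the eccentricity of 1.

7

The node farthest from 1 is 10 (17 also at distance 7), via 1-18-5-16-15-11-9-10 — 7 edges.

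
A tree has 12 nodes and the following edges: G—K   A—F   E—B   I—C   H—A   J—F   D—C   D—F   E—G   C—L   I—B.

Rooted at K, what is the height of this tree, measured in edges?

H sits deepest: K–G–E–B–I–C–D–F–A–H — 9 edges from the root.

9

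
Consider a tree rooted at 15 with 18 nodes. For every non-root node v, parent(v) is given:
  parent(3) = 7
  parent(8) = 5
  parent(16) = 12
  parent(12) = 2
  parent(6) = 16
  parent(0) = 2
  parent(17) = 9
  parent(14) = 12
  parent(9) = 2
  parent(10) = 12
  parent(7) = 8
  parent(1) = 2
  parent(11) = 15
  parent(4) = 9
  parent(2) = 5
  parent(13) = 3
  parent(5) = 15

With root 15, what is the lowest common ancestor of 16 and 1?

Ancestors of 16 (toward the root): 16, 12, 2, 5, 15.
Ancestors of 1: 1, 2, 5, 15.
The deepest node appearing in both lists is 2.

2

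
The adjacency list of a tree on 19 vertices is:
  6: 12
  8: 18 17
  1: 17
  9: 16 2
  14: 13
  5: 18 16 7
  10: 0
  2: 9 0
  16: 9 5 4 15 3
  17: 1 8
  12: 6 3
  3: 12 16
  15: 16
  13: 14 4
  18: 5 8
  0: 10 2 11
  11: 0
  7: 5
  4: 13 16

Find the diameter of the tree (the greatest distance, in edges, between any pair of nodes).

9

Starting from 1, a farthest node is 11 at distance 9.
One longest path: 1 - 17 - 8 - 18 - 5 - 16 - 9 - 2 - 0 - 11.
So the diameter is 9.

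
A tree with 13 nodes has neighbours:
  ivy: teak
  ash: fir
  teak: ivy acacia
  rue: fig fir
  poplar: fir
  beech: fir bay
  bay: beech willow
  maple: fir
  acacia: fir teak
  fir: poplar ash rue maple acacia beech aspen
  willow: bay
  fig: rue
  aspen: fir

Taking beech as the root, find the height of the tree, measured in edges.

4

The longest root-to-leaf path is beech–fir–acacia–teak–ivy (4 edges).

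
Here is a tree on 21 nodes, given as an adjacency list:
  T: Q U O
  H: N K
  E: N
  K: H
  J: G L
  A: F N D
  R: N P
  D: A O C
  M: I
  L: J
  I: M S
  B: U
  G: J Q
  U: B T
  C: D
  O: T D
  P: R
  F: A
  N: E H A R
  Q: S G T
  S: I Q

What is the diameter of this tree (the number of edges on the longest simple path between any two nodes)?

Starting from M, a farthest node is K at distance 10.
One longest path: M – I – S – Q – T – O – D – A – N – H – K.
So the diameter is 10.

10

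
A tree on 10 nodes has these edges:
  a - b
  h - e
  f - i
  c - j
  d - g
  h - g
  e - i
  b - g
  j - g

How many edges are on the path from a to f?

6

a - b - g - h - e - i - f: 6 edges.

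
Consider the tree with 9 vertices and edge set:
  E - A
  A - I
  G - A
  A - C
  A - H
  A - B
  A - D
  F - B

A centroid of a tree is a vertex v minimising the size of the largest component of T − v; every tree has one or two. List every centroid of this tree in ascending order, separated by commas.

A

Removing A splits the tree into components of sizes 2, 1, 1, 1, 1, 1, 1; the largest is 2 ≤ ⌊9/2⌋ = 4.
No neighbour of A does as well, so A is the unique centroid.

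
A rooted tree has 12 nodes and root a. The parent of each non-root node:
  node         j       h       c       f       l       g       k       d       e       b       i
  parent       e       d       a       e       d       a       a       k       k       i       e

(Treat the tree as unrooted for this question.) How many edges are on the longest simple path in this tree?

Starting from g, a farthest node is b at distance 5.
One longest path: g–a–k–e–i–b.
So the diameter is 5.

5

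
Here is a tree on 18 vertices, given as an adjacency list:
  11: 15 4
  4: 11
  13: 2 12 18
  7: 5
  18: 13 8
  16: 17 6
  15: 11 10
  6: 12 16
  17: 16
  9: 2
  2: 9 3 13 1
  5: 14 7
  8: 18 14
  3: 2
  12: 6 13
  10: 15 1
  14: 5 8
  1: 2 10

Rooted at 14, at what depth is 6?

5

Climbing from 6 to the root: 6–12–13–18–8–14. That's 5 steps.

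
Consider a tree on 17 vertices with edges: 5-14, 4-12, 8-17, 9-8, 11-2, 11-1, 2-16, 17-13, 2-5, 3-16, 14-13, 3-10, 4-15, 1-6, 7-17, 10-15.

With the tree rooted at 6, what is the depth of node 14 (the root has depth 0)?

5

Path from 6 to 14: 6 – 1 – 11 – 2 – 5 – 14, which has 5 edges.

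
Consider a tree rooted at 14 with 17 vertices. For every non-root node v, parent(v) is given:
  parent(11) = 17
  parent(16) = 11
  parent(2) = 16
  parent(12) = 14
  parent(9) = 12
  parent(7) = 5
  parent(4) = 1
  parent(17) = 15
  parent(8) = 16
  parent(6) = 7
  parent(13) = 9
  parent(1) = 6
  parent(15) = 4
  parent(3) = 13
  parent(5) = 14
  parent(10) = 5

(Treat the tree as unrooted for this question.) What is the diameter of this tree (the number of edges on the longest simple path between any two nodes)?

14

A longest path is 2–16–11–17–15–4–1–6–7–5–14–12–9–13–3, with 14 edges.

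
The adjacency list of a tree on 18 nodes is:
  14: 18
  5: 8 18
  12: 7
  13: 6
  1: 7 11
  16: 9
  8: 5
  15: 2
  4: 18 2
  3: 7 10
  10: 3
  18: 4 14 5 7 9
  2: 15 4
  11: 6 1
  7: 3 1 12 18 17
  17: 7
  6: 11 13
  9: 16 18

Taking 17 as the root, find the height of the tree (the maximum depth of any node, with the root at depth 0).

A deepest node is 13, reached by 17 → 7 → 1 → 11 → 6 → 13.
That path has 5 edges, so the height is 5.

5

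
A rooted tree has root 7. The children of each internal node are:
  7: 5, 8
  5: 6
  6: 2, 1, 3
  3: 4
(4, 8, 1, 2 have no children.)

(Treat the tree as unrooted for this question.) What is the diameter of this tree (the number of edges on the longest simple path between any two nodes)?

A longest path is 4-3-6-5-7-8, with 5 edges.

5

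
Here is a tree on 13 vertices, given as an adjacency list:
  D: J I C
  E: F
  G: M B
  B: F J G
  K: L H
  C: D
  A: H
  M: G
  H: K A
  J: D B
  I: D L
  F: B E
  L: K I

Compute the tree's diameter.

9

Starting from A, a farthest node is E at distance 9.
One longest path: A – H – K – L – I – D – J – B – F – E.
So the diameter is 9.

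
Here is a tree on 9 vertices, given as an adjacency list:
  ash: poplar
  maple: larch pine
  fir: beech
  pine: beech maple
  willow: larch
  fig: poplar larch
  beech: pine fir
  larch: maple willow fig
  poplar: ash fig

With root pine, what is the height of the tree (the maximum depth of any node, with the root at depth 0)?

5

The longest root-to-leaf path is pine → maple → larch → fig → poplar → ash (5 edges).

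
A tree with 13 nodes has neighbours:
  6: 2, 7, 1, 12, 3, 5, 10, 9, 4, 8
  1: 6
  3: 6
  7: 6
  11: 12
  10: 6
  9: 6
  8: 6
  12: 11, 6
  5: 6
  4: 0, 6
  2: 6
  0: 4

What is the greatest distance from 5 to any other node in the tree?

The node farthest from 5 is 0 (11 also at distance 3), via 5 – 6 – 4 – 0 — 3 edges.

3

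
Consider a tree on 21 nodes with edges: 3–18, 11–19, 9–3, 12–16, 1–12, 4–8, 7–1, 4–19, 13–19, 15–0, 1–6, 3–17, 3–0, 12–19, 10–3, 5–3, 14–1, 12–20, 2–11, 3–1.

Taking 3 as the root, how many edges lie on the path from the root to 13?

Climbing from 13 to the root: 13 → 19 → 12 → 1 → 3. That's 4 steps.

4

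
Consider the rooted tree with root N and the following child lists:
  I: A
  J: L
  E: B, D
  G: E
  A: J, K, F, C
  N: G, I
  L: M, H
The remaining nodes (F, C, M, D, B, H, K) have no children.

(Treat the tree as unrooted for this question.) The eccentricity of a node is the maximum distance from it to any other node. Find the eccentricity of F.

A farthest node from F is B (D also at distance 6).
The path F – A – I – N – G – E – B has 6 edges.

6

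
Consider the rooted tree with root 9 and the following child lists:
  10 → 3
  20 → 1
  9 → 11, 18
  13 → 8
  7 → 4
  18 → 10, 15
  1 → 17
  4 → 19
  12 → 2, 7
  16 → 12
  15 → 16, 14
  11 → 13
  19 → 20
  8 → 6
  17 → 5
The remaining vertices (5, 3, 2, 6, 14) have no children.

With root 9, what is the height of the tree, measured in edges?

The longest root-to-leaf path is 9 – 18 – 15 – 16 – 12 – 7 – 4 – 19 – 20 – 1 – 17 – 5 (11 edges).

11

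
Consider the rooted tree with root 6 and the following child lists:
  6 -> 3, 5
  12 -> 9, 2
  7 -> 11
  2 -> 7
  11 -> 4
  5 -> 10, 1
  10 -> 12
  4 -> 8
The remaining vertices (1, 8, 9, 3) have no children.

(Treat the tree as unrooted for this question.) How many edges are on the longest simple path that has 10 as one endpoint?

6

A farthest node from 10 is 8.
The path 10–12–2–7–11–4–8 has 6 edges.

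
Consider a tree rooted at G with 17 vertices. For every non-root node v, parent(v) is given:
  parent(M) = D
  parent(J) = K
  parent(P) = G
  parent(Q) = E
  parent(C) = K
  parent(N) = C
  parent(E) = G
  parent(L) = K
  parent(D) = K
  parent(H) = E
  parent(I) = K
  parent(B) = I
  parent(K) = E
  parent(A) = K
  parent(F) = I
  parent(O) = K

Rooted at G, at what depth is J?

G – E – K – J — 3 edges.

3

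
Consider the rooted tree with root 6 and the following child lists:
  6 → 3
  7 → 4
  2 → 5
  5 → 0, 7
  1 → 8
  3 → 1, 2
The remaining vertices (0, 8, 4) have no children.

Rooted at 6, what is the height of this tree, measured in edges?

5

A deepest node is 4, reached by 6 – 3 – 2 – 5 – 7 – 4.
That path has 5 edges, so the height is 5.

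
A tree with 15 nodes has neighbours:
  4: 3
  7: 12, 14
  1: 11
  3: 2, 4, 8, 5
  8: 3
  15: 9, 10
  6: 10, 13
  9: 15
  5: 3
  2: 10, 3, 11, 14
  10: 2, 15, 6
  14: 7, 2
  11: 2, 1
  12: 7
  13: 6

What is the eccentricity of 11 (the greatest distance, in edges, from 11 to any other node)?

The node farthest from 11 is 12 (13, 9 also at distance 4), via 11-2-14-7-12 — 4 edges.

4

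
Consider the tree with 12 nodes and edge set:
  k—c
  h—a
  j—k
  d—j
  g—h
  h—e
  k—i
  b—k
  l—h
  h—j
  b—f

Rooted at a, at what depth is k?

Path from a to k: a → h → j → k, which has 3 edges.

3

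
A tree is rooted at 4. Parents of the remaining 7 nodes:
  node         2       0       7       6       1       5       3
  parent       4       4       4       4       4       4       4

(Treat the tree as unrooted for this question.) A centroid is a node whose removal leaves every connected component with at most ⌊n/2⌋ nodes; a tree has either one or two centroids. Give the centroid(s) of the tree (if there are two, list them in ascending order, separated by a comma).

Removing 4 splits the tree into components of sizes 1, 1, 1, 1, 1, 1, 1; the largest is 1 ≤ ⌊8/2⌋ = 4.
No neighbour of 4 does as well, so 4 is the unique centroid.

4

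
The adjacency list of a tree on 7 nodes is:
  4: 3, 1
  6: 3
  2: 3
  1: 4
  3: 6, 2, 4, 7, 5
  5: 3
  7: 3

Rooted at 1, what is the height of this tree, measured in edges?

3

2 sits deepest: 1–4–3–2 — 3 edges from the root.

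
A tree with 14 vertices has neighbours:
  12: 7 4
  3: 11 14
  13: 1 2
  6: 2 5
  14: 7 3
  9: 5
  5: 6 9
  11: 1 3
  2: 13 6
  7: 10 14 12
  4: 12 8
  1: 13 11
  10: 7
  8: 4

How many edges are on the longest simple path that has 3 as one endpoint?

Distances from 3 peak at 7, attained at 9.
3 – 11 – 1 – 13 – 2 – 6 – 5 – 9

7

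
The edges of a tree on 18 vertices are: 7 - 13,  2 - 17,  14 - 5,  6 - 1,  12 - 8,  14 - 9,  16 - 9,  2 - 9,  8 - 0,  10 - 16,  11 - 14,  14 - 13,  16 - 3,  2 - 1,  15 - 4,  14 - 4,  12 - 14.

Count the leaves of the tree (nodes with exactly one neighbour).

Degree-1 nodes: 0, 3, 5, 6, 7, 10, 11, 15, 17 — 9 of them.

9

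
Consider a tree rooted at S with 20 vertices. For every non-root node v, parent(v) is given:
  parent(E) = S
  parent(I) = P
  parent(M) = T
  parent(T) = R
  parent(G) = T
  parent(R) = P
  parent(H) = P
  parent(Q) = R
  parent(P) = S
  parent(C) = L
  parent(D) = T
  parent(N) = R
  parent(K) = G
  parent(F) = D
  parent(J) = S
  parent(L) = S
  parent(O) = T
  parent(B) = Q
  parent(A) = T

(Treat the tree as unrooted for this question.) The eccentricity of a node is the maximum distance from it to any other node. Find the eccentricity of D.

6

A farthest node from D is C.
The path D–T–R–P–S–L–C has 6 edges.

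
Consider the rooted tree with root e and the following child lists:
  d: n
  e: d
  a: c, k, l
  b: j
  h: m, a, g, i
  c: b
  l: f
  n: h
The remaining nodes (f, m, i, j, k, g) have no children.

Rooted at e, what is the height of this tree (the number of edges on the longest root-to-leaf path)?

7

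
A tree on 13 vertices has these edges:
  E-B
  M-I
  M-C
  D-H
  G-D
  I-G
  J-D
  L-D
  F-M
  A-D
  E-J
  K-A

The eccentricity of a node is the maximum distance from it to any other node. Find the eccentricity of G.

4

A farthest node from G is B.
The path G – D – J – E – B has 4 edges.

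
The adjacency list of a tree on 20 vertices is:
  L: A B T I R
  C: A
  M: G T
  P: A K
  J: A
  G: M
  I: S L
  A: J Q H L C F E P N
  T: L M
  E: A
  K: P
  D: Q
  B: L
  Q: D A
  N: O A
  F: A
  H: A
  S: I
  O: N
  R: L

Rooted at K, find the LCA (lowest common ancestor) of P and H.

P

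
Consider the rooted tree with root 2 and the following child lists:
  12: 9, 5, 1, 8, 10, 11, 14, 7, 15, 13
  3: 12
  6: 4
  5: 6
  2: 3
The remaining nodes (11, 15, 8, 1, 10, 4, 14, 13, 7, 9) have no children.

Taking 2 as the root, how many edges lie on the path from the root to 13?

3

2 → 3 → 12 → 13 — 3 edges.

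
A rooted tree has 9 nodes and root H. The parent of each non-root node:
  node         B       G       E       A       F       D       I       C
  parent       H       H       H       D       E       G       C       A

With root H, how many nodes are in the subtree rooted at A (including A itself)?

The subtree rooted at A contains: A, C, I — 3 nodes.

3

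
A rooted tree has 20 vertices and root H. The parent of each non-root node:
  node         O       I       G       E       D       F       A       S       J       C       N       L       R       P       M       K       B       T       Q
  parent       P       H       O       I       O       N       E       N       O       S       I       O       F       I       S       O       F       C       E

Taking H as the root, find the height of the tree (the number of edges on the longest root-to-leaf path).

T sits deepest: H–I–N–S–C–T — 5 edges from the root.

5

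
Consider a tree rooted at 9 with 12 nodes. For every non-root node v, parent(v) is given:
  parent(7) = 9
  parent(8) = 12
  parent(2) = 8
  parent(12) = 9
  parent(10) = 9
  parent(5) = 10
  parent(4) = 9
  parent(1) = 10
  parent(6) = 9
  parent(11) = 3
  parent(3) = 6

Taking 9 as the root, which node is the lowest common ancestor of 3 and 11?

3

3's ancestor chain is 3, 6, 9 and 11's is 11, 3, 6, 9; they first meet at 3.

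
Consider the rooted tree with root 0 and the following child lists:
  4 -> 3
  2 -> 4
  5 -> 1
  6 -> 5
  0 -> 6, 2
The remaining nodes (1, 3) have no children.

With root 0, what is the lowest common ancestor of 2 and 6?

0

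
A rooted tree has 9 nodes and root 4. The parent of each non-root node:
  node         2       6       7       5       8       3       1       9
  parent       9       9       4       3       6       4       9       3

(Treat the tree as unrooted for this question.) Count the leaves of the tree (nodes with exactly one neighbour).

5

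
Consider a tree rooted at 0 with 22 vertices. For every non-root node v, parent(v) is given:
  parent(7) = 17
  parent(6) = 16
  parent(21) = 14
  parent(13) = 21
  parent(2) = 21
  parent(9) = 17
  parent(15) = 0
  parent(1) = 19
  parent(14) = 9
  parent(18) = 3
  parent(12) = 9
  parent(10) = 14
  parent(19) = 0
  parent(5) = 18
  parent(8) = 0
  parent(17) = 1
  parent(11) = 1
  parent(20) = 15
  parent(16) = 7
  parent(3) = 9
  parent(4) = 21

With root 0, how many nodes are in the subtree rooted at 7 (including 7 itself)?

Descendants of 7 (including itself): 7, 16, 6. That's 3.

3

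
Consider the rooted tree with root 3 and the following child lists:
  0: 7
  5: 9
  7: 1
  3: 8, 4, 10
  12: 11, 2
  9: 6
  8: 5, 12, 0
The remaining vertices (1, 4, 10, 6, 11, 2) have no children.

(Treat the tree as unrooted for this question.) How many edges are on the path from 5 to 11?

3

5–8–12–11: 3 edges.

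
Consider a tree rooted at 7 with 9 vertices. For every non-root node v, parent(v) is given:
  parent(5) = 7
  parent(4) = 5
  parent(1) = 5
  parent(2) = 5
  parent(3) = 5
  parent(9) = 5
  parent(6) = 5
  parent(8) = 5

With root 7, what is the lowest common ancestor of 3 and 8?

5

3's ancestor chain is 3, 5, 7 and 8's is 8, 5, 7; they first meet at 5.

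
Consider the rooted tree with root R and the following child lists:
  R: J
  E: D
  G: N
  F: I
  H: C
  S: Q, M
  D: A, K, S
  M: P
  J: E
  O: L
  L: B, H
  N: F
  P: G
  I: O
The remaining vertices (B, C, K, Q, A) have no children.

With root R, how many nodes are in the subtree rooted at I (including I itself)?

6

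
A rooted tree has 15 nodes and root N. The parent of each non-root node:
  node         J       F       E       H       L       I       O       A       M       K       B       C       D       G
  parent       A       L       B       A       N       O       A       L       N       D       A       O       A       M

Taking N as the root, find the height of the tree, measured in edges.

4

A deepest node is E, reached by N-L-A-B-E.
That path has 4 edges, so the height is 4.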